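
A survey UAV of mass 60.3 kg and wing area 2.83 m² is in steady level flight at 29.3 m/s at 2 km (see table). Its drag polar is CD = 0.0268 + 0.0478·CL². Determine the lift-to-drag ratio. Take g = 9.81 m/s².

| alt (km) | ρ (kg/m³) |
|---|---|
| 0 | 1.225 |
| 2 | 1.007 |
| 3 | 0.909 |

At 2 km, from the table: ρ = 1.007 kg/m³.
In steady level flight, lift balances weight: W = mg = 60.3 × 9.81 = 591.54 N.
Dynamic pressure q = 0.5 × 1.007 × 29.3² = 432.2 Pa.
CL = W/(q·S) = 591.54 / (432.2 × 2.83) = 0.4836.
CD = 0.0268 + 0.0478 × 0.4836² = 0.03798.
L/D = CL/CD = 0.4836 / 0.03798 = 12.7

L/D = 12.7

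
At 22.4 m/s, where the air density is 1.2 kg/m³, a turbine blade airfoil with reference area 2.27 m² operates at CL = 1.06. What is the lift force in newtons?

L = ½ρv²S·CL = ½ × 1.2 × 22.4² × 2.27 × 1.06 = 724 N

L = 724 N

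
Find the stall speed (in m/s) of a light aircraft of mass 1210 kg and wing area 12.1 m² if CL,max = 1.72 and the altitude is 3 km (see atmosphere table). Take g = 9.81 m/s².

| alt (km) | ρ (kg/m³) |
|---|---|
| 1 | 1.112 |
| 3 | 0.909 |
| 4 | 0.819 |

At 3 km, from the table: ρ = 0.909 kg/m³.
Stall occurs when L = W at CL,max. W = mg = 1210 × 9.81 = 11870 N.
V_stall = √(2W/(ρ·S·CL,max)) = √(2 × 11870 / (0.909 × 12.1 × 1.72))
V_stall = √1255 = 35.4 m/s

V_stall = 35.4 m/s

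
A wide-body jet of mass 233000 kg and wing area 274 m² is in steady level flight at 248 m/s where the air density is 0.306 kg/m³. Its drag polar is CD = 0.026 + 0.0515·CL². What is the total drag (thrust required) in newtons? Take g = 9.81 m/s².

Weight W = mg = 233000 × 9.81 = 2.2857×10^6 N; in level flight L = W.
q = ½ρv² = ½ × 0.306 × 248² = 9410 Pa.
CL = 2W/(ρv²S) = 2×2.2857×10^6/(0.306×248²×274) = 0.8865.
CD = 0.026 + 0.0515 × 0.8865² = 0.06647.
D = q·S·CD = 9410 × 274 × 0.06647 = 1.714×10^5 N

D = 1.71×10^5 N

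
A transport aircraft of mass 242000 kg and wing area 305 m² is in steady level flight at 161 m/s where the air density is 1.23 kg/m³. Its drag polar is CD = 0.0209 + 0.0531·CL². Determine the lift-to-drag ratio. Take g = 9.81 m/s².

L/D = 14.5

In steady level flight, lift balances weight: W = mg = 242000 × 9.81 = 2.374×10^6 N.
q = ½ρv² = ½ × 1.23 × 161² = 15940 Pa.
CL = W/(q·S) = 2.374×10^6 / (15940 × 305) = 0.4883.
CD = 0.0209 + 0.0531 × 0.4883² = 0.03356.
L/D = CL/CD = 0.4883 / 0.03356 = 14.5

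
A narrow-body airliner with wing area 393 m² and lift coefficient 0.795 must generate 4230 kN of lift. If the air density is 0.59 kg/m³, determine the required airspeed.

L = ½ρv²S·CL ⇒ v = √(2L/(ρ·S·CL))
v = √(2 × 4.23×10^6 / (0.59 × 393 × 0.795)) = √45890 = 214 m/s

v = 214 m/s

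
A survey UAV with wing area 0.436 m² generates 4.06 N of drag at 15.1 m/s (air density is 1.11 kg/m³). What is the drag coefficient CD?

From D = ½ρv²S·CD, rearranging gives CD = 2D/(ρv²S).
CD = 2 × 4.06 / (1.11 × 15.1² × 0.436) = 0.0736

CD = 0.0736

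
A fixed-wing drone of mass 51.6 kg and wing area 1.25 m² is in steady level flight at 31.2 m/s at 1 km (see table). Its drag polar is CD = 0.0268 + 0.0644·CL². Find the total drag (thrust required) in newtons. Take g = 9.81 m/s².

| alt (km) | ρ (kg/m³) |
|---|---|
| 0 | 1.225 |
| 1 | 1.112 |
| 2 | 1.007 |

D = 42.5 N

At 1 km, from the table: ρ = 1.112 kg/m³.
Weight W = mg = 51.6 × 9.81 = 506.2 N; in level flight L = W.
q = ½ρv² = ½ × 1.112 × 31.2² = 541.2 Pa.
CL = W/(q·S) = 506.2 / (541.2 × 1.25) = 0.7482.
CD = 0.0268 + 0.0644 × 0.7482² = 0.06285.
D = q·S·CD = 541.2 × 1.25 × 0.06285 = 42.52 N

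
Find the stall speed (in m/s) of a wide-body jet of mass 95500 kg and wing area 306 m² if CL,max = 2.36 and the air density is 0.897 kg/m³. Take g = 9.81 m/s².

Weight W = mg = 95500 × 9.81 = 9.369×10^5 N.
V_stall = √(2W/(ρ·S·CL,max)) = √(2 × 9.369×10^5 / (0.897 × 306 × 2.36))
V_stall = √2893 = 53.8 m/s

V_stall = 53.8 m/s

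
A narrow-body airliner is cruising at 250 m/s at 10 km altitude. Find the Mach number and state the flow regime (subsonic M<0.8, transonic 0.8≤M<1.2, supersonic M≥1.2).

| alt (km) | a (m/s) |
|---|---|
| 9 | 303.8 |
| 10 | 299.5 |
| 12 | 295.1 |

M = 0.835 (transonic)

At 10 km, from the table: a = 299.5 m/s.
M = v/a = 250 / 299.5 = 0.835
M = 0.835 → transonic.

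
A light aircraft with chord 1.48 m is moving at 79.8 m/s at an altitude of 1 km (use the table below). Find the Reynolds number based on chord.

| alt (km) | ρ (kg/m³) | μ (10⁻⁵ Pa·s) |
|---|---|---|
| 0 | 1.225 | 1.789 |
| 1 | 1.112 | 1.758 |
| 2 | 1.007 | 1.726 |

Re = 7.47×10^6

At 1 km, from the table: ρ = 1.112 kg/m³, μ = 1.758×10⁻⁵ Pa·s.
Re = ρ·v·c/μ = 1.112 × 79.8 × 1.48 / (1.758×10⁻⁵) = 7.47×10^6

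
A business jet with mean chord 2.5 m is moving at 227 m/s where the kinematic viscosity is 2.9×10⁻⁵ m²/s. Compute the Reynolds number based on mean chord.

Re = v·c/ν = 227 × 2.5 / (2.9×10⁻⁵) = 1.96×10^7

Re = 1.96×10^7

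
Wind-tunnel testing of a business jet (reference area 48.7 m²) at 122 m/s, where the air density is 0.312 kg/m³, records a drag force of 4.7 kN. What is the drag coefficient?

CD = 0.0416

From D = ½ρv²S·CD, rearranging gives CD = 2D/(ρv²S).
CD = 2 × 4700 / (0.312 × 122² × 48.7) = 0.0416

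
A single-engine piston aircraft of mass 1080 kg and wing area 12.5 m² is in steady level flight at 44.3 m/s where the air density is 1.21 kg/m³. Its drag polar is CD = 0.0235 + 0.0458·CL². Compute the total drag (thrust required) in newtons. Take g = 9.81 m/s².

D = 695 N

Weight W = mg = 1080 × 9.81 = 10595 N; in level flight L = W.
q = ½ρv² = ½ × 1.21 × 44.3² = 1187 Pa.
CL = W/(q·S) = 10595 / (1187 × 12.5) = 0.7139.
CD = 0.0235 + 0.0458 × 0.7139² = 0.04684.
D = q·S·CD = 1187 × 12.5 × 0.04684 = 695.2 N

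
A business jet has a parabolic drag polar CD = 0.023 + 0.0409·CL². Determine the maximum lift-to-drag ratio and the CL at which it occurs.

For CD = CD0 + K·CL², (L/D)max occurs at CL* = √(CD0/K) and equals 1/(2√(K·CD0)).
(L/D)max = 1/(2√(0.0409 × 0.023)) = 1/(2 × 0.03067) = 16.3
CL* = √(0.023/0.0409) = 0.75

(L/D)max = 16.3, at CL = 0.75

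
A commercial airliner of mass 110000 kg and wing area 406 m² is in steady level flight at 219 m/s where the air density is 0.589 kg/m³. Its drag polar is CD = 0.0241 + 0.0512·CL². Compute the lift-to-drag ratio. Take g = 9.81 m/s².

Level flight ⇒ L = W = m·g = 110000 × 9.81 = 1.0791×10^6 N.
Dynamic pressure q = 0.5 × 0.589 × 219² = 14120 Pa.
CL = W/(q·S) = 1.0791×10^6 / (14120 × 406) = 0.1882.
CD = 0.0241 + 0.0512 × 0.1882² = 0.02591.
L/D = CL/CD = 0.1882 / 0.02591 = 7.26

L/D = 7.26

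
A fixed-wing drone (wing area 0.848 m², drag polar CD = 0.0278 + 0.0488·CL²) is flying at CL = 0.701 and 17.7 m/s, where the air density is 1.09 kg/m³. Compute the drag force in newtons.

CD = 0.0278 + 0.0488 × 0.701² = 0.05178
D = ½ρv²S·CD = ½ × 1.09 × 17.7² × 0.848 × 0.05178 = 7.5 N

D = 7.5 N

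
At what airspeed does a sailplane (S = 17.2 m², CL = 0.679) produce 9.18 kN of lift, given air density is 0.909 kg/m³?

v = 41.6 m/s

L = ½ρv²S·CL ⇒ v = √(2L/(ρ·S·CL))
v = √(2 × 9180 / (0.909 × 17.2 × 0.679)) = √1729 = 41.6 m/s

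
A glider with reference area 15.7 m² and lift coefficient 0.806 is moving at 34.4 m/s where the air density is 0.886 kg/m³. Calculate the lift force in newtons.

L = 6630 N

Dynamic pressure q = ½ρv² = ½ × 0.886 × 34.4² = 524.2 Pa.
L = q·S·CL = 524.2 × 15.7 × 0.806 = 6630 N ≈ 6.63 kN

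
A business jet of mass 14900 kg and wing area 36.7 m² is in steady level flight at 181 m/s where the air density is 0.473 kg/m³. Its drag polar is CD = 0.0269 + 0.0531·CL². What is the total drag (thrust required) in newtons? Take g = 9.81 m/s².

Level flight ⇒ L = W = m·g = 14900 × 9.81 = 1.4617×10^5 N.
q = ½ρv² = ½ × 0.473 × 181² = 7748 Pa.
Required CL = L/(qS) = 1.4617×10^5/(7748·36.7) = 0.514.
CD = 0.0269 + 0.0531 × 0.514² = 0.04093.
D = q·S·CD = 7748 × 36.7 × 0.04093 = 11640 N

D = 11600 N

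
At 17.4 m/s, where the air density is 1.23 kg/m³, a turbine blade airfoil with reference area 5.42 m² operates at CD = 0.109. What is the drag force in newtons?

D = 110 N

Dynamic pressure q = ½ρv² = ½ × 1.23 × 17.4² = 186.2 Pa.
D = q·S·CD = 186.2 × 5.42 × 0.109 = 110 N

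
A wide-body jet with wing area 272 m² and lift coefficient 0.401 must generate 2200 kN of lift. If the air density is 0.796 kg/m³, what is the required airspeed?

L = ½ρv²S·CL ⇒ v = √(2L/(ρ·S·CL))
v = √(2 × 2.2×10^6 / (0.796 × 272 × 0.401)) = √50680 = 225 m/s

v = 225 m/s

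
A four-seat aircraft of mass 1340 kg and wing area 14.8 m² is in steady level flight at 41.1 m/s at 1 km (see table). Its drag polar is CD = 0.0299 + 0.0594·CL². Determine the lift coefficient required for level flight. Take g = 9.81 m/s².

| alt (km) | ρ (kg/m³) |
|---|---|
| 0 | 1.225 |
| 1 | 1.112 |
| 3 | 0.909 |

At 1 km, from the table: ρ = 1.112 kg/m³.
In steady level flight, lift balances weight: W = mg = 1340 × 9.81 = 13145 N.
Dynamic pressure q = 0.5 × 1.112 × 41.1² = 939.2 Pa.
CL = W/(q·S) = 13145 / (939.2 × 14.8) = 0.9457.

CL = 0.946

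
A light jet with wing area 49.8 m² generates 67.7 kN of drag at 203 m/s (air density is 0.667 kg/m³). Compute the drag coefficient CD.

CD = 0.0989

From D = ½ρv²S·CD, rearranging gives CD = 2D/(ρv²S).
CD = 2 × 67700 / (0.667 × 203² × 49.8) = 0.0989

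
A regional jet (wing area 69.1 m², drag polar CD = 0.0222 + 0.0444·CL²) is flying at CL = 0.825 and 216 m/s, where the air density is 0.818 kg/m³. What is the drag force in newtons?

D = 69100 N

CD = 0.0222 + 0.0444 × 0.825² = 0.05242
D = ½ρv²S·CD = ½ × 0.818 × 216² × 69.1 × 0.05242 = 69100 N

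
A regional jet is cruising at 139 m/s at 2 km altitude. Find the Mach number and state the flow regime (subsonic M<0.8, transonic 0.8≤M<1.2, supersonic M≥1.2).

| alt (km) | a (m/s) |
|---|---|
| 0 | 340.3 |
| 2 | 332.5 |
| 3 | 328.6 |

M = 0.418 (subsonic)

At 2 km, from the table: a = 332.5 m/s.
M = v/a = 139 / 332.5 = 0.418
M = 0.418 → subsonic.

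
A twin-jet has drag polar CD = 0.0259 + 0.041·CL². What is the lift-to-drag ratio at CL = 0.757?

L/D = 15.3

CD = 0.0259 + 0.041 × 0.757² = 0.0494
L/D = CL/CD = 0.757 / 0.0494 = 15.3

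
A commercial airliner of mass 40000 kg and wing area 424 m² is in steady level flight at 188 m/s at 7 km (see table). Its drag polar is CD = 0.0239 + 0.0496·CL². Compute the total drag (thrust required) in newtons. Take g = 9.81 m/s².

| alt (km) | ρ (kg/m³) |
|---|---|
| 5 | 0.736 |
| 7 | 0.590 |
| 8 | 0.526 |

At 7 km, from the table: ρ = 0.590 kg/m³.
In steady level flight, lift balances weight: W = mg = 40000 × 9.81 = 3.924×10^5 N.
q = ½ρv² = ½ × 0.59 × 188² = 10430 Pa.
Required CL = L/(qS) = 3.924×10^5/(10430·424) = 0.08876.
CD = 0.0239 + 0.0496 × 0.08876² = 0.02429.
D = q·S·CD = 10430 × 424 × 0.02429 = 1.074×10^5 N

D = 1.07×10^5 N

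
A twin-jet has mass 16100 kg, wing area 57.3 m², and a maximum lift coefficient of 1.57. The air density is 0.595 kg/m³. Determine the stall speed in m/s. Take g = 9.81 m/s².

V_stall = 76.8 m/s

Weight W = mg = 16100 × 9.81 = 1.579×10^5 N.
V_stall = √(2W/(ρ·S·CL,max)) = √(2 × 1.579×10^5 / (0.595 × 57.3 × 1.57))
V_stall = √5901 = 76.8 m/s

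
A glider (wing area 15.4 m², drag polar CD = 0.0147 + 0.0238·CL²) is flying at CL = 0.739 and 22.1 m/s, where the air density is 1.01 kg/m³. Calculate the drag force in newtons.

CD = 0.0147 + 0.0238 × 0.739² = 0.0277
D = ½ρv²S·CD = ½ × 1.01 × 22.1² × 15.4 × 0.0277 = 105 N

D = 105 N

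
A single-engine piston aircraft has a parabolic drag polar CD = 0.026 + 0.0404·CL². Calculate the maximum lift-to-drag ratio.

(L/D)max = 15.4

For CD = CD0 + K·CL², (L/D)max occurs at CL* = √(CD0/K) and equals 1/(2√(K·CD0)).
(L/D)max = 1/(2√(0.0404 × 0.026)) = 1/(2 × 0.03241) = 15.4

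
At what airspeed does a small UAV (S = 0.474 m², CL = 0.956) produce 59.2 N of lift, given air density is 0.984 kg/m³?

L = ½ρv²S·CL ⇒ v = √(2L/(ρ·S·CL))
v = √(2 × 59.2 / (0.984 × 0.474 × 0.956)) = √265.5 = 16.3 m/s

v = 16.3 m/s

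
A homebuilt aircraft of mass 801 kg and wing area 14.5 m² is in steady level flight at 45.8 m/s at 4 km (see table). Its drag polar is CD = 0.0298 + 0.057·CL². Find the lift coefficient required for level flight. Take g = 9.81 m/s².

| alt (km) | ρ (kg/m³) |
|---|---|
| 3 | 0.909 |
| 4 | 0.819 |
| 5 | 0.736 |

CL = 0.631

At 4 km, from the table: ρ = 0.819 kg/m³.
Weight W = mg = 801 × 9.81 = 7857.8 N; in level flight L = W.
q = ½ρv² = ½ × 0.819 × 45.8² = 859 Pa.
Required CL = L/(qS) = 7857.8/(859·14.5) = 0.6309.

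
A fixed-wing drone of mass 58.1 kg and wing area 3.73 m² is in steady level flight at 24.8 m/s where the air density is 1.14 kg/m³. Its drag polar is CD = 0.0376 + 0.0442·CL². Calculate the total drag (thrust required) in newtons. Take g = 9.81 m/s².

D = 60.1 N

Level flight ⇒ L = W = m·g = 58.1 × 9.81 = 569.96 N.
Dynamic pressure q = 0.5 × 1.14 × 24.8² = 350.6 Pa.
Required CL = L/(qS) = 569.96/(350.6·3.73) = 0.4359.
CD = 0.0376 + 0.0442 × 0.4359² = 0.046.
D = q·S·CD = 350.6 × 3.73 × 0.046 = 60.15 N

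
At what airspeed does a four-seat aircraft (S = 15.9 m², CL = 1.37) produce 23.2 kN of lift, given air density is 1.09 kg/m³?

v = 44.2 m/s

L = ½ρv²S·CL ⇒ v = √(2L/(ρ·S·CL))
v = √(2 × 23200 / (1.09 × 15.9 × 1.37)) = √1954 = 44.2 m/s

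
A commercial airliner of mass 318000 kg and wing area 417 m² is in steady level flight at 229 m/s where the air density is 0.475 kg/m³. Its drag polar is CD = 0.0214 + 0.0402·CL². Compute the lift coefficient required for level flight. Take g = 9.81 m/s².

CL = 0.601

In steady level flight, lift balances weight: W = mg = 318000 × 9.81 = 3.1196×10^6 N.
Dynamic pressure q = 0.5 × 0.475 × 229² = 12450 Pa.
CL = 2W/(ρv²S) = 2×3.1196×10^6/(0.475×229²×417) = 0.6007.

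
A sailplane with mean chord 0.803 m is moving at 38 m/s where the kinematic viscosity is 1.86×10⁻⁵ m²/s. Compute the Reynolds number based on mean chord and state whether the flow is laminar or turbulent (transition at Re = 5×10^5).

Re = v·c/ν = 38 × 0.803 / (1.86×10⁻⁵) = 1.64×10^6
Since 1.64×10^6 > 5×10^5, the flow is turbulent.

Re = 1.64×10^6 (turbulent)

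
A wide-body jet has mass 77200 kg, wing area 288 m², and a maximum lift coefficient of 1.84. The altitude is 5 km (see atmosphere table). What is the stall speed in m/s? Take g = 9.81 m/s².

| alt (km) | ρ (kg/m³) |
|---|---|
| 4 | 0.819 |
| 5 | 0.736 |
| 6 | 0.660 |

V_stall = 62.3 m/s

At 5 km, from the table: ρ = 0.736 kg/m³.
Stall occurs when L = W at CL,max. W = mg = 77200 × 9.81 = 7.573×10^5 N.
V_stall = √(2W/(ρ·S·CL,max)) = √(2 × 7.573×10^5 / (0.736 × 288 × 1.84))
V_stall = √3884 = 62.3 m/s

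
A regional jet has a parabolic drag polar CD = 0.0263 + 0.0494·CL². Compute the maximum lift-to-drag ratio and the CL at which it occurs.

For CD = CD0 + K·CL², (L/D)max occurs at CL* = √(CD0/K) and equals 1/(2√(K·CD0)).
(L/D)max = 1/(2√(0.0494 × 0.0263)) = 1/(2 × 0.03604) = 13.9
CL* = √(0.0263/0.0494) = 0.73

(L/D)max = 13.9, at CL = 0.73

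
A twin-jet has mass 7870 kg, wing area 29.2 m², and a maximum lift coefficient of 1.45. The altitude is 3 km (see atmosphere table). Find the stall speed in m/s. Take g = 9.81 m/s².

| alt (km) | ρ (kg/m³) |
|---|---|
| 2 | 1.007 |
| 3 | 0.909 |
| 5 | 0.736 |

At 3 km, from the table: ρ = 0.909 kg/m³.
Weight W = mg = 7870 × 9.81 = 77200 N.
V_stall = √(2W/(ρ·S·CL,max)) = √(2 × 77200 / (0.909 × 29.2 × 1.45))
V_stall = √4012 = 63.3 m/s

V_stall = 63.3 m/s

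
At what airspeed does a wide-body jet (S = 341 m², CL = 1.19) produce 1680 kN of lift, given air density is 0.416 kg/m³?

v = 141 m/s

L = ½ρv²S·CL ⇒ v = √(2L/(ρ·S·CL))
v = √(2 × 1.68×10^6 / (0.416 × 341 × 1.19)) = √19900 = 141 m/s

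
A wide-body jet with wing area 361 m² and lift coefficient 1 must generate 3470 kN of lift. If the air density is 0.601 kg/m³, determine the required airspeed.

L = ½ρv²S·CL ⇒ v = √(2L/(ρ·S·CL))
v = √(2 × 3.47×10^6 / (0.601 × 361 × 1)) = √31990 = 179 m/s

v = 179 m/s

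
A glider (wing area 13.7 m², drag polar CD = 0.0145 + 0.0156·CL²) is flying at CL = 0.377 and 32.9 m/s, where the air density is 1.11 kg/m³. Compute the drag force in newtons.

D = 138 N

CD = 0.0145 + 0.0156 × 0.377² = 0.01672
D = ½ρv²S·CD = ½ × 1.11 × 32.9² × 13.7 × 0.01672 = 138 N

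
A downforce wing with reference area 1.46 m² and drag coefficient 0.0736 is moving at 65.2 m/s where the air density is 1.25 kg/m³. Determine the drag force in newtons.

D = 285 N

Dynamic pressure q = ½ρv² = ½ × 1.25 × 65.2² = 2657 Pa.
D = q·S·CD = 2657 × 1.46 × 0.0736 = 285 N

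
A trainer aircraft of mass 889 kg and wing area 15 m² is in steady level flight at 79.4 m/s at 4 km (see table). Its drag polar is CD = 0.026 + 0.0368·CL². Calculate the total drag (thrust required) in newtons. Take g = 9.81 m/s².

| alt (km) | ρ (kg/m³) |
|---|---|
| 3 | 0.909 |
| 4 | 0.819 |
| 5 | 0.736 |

D = 1080 N

At 4 km, from the table: ρ = 0.819 kg/m³.
Weight W = mg = 889 × 9.81 = 8721.1 N; in level flight L = W.
Dynamic pressure q = 0.5 × 0.819 × 79.4² = 2582 Pa.
Required CL = L/(qS) = 8721.1/(2582·15) = 0.2252.
CD = 0.026 + 0.0368 × 0.2252² = 0.02787.
D = q·S·CD = 2582 × 15 × 0.02787 = 1079 N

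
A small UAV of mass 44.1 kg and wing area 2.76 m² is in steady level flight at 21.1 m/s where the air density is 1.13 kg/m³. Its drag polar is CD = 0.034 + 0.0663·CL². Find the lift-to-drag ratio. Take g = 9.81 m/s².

Weight W = mg = 44.1 × 9.81 = 432.62 N; in level flight L = W.
q = ½ρv² = ½ × 1.13 × 21.1² = 251.5 Pa.
CL = W/(q·S) = 432.62 / (251.5 × 2.76) = 0.6231.
CD = 0.034 + 0.0663 × 0.6231² = 0.05974.
L/D = CL/CD = 0.6231 / 0.05974 = 10.4

L/D = 10.4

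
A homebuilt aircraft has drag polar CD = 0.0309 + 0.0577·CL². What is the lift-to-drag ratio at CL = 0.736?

L/D = 11.8

CD = 0.0309 + 0.0577 × 0.736² = 0.06216
L/D = CL/CD = 0.736 / 0.06216 = 11.8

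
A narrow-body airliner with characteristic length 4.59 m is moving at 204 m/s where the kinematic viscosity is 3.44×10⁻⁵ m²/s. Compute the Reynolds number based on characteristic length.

Re = 2.72×10^7

Re = v·c/ν = 204 × 4.59 / (3.44×10⁻⁵) = 2.72×10^7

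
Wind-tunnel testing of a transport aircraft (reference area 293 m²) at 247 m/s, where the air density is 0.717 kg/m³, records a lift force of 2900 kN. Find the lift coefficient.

CL = 0.453

From L = ½ρv²S·CL, rearranging gives CL = 2L/(ρv²S).
CL = 2 × 2.9×10^6 / (0.717 × 247² × 293) = 0.453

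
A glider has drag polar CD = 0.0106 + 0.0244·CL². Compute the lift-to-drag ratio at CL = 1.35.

L/D = 24.5

CD = 0.0106 + 0.0244 × 1.35² = 0.05507
L/D = CL/CD = 1.35 / 0.05507 = 24.5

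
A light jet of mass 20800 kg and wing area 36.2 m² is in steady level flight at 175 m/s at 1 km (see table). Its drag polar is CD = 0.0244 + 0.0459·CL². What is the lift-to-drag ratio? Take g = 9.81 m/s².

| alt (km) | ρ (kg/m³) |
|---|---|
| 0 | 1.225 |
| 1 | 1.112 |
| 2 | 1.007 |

At 1 km, from the table: ρ = 1.112 kg/m³.
Weight W = mg = 20800 × 9.81 = 2.0405×10^5 N; in level flight L = W.
Dynamic pressure q = 0.5 × 1.112 × 175² = 17030 Pa.
CL = W/(q·S) = 2.0405×10^5 / (17030 × 36.2) = 0.331.
CD = 0.0244 + 0.0459 × 0.331² = 0.02943.
L/D = CL/CD = 0.331 / 0.02943 = 11.2

L/D = 11.2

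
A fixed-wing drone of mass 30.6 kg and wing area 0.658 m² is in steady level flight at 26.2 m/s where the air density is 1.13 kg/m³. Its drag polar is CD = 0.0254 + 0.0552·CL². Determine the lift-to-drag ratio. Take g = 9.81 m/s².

L/D = 11.6

In steady level flight, lift balances weight: W = mg = 30.6 × 9.81 = 300.19 N.
Dynamic pressure q = 0.5 × 1.13 × 26.2² = 387.8 Pa.
CL = 2W/(ρv²S) = 2×300.19/(1.13×26.2²×0.658) = 1.176.
CD = 0.0254 + 0.0552 × 1.176² = 0.1018.
L/D = CL/CD = 1.176 / 0.1018 = 11.6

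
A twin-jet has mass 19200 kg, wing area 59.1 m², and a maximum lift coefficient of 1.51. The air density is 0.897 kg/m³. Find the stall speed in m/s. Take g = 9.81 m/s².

Stall occurs when L = W at CL,max. W = mg = 19200 × 9.81 = 1.884×10^5 N.
V_stall = √(2W/(ρ·S·CL,max)) = √(2 × 1.884×10^5 / (0.897 × 59.1 × 1.51))
V_stall = √4706 = 68.6 m/s

V_stall = 68.6 m/s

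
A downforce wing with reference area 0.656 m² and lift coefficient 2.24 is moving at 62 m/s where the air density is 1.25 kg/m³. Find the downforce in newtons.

Dynamic pressure q = ½ρv² = ½ × 1.25 × 62² = 2402 Pa.
L = q·S·CL = 2402 × 0.656 × 2.24 = 3530 N

L = 3530 N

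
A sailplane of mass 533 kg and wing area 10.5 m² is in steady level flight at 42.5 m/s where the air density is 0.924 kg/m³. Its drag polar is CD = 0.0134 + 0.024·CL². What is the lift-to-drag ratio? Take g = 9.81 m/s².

Weight W = mg = 533 × 9.81 = 5228.7 N; in level flight L = W.
Dynamic pressure q = 0.5 × 0.924 × 42.5² = 834.5 Pa.
CL = 2W/(ρv²S) = 2×5228.7/(0.924×42.5²×10.5) = 0.5967.
CD = 0.0134 + 0.024 × 0.5967² = 0.02195.
L/D = CL/CD = 0.5967 / 0.02195 = 27.2

L/D = 27.2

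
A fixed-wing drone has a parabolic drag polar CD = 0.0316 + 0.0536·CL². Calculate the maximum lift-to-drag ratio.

(L/D)max = 12.1

For CD = CD0 + K·CL², (L/D)max occurs at CL* = √(CD0/K) and equals 1/(2√(K·CD0)).
(L/D)max = 1/(2√(0.0536 × 0.0316)) = 1/(2 × 0.04116) = 12.1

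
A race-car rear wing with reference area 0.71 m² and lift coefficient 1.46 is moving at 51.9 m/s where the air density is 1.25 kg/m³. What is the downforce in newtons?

L = 1750 N

Dynamic pressure q = ½ρv² = ½ × 1.25 × 51.9² = 1684 Pa.
L = q·S·CL = 1684 × 0.71 × 1.46 = 1750 N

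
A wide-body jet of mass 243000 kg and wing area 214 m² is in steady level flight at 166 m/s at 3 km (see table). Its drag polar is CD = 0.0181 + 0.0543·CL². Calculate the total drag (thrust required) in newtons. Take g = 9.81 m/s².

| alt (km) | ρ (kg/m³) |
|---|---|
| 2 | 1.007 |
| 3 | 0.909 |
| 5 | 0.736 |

At 3 km, from the table: ρ = 0.909 kg/m³.
Weight W = mg = 243000 × 9.81 = 2.3838×10^6 N; in level flight L = W.
q = ½ρv² = ½ × 0.909 × 166² = 12520 Pa.
CL = 2W/(ρv²S) = 2×2.3838×10^6/(0.909×166²×214) = 0.8894.
CD = 0.0181 + 0.0543 × 0.8894² = 0.06106.
D = q·S·CD = 12520 × 214 × 0.06106 = 1.636×10^5 N

D = 1.64×10^5 N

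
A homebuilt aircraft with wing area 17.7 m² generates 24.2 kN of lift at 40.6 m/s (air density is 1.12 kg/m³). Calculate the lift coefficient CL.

From L = ½ρv²S·CL, rearranging gives CL = 2L/(ρv²S).
CL = 2 × 24200 / (1.12 × 40.6² × 17.7) = 1.48

CL = 1.48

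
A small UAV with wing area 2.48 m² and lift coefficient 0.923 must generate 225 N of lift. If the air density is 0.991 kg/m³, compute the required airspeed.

v = 14.1 m/s

L = ½ρv²S·CL ⇒ v = √(2L/(ρ·S·CL))
v = √(2 × 225 / (0.991 × 2.48 × 0.923)) = √198.4 = 14.1 m/s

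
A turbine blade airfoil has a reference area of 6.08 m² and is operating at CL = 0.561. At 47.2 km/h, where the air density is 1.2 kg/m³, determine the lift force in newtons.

Convert speed: v = 47.2 km/h ÷ 3.6 = 13.11 m/s.
L = ½ρv²S·CL = ½ × 1.2 × 13.11² × 6.08 × 0.561 = 352 N

L = 352 N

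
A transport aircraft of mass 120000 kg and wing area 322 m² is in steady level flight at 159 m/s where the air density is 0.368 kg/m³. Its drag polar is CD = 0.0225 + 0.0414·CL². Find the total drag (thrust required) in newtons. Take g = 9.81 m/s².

Weight W = mg = 120000 × 9.81 = 1.1772×10^6 N; in level flight L = W.
q = ½ρv² = ½ × 0.368 × 159² = 4652 Pa.
CL = W/(q·S) = 1.1772×10^6 / (4652 × 322) = 0.7859.
CD = 0.0225 + 0.0414 × 0.7859² = 0.04807.
D = q·S·CD = 4652 × 322 × 0.04807 = 72000 N

D = 72000 N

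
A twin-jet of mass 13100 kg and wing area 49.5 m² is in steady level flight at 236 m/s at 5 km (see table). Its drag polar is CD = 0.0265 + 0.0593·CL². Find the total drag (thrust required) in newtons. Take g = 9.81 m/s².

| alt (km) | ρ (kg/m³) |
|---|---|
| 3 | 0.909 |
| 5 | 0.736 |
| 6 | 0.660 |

At 5 km, from the table: ρ = 0.736 kg/m³.
Weight W = mg = 13100 × 9.81 = 1.2851×10^5 N; in level flight L = W.
q = ½ρv² = ½ × 0.736 × 236² = 20500 Pa.
CL = W/(q·S) = 1.2851×10^5 / (20500 × 49.5) = 0.1267.
CD = 0.0265 + 0.0593 × 0.1267² = 0.02745.
D = q·S·CD = 20500 × 49.5 × 0.02745 = 27850 N

D = 27900 N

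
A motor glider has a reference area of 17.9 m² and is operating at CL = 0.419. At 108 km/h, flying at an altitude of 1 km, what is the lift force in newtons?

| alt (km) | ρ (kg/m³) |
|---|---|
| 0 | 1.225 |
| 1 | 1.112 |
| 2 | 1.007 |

At 1 km, from the table: ρ = 1.112 kg/m³.
Convert speed: v = 108 km/h ÷ 3.6 = 30 m/s.
L = ½ρv²S·CL = ½ × 1.112 × 30² × 17.9 × 0.419 = 3750 N

L = 3750 N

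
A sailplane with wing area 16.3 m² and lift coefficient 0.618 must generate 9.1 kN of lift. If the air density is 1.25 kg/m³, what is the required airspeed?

L = ½ρv²S·CL ⇒ v = √(2L/(ρ·S·CL))
v = √(2 × 9100 / (1.25 × 16.3 × 0.618)) = √1445 = 38 m/s

v = 38 m/s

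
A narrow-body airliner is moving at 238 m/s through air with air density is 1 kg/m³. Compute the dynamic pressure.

q = 28300 Pa

q = ½ρv² = ½ × 1 × 238² = 28300 Pa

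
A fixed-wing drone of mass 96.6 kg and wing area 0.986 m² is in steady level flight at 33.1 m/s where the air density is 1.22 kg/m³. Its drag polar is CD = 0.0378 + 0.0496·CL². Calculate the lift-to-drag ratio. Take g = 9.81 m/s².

Level flight ⇒ L = W = m·g = 96.6 × 9.81 = 947.65 N.
Dynamic pressure q = 0.5 × 1.22 × 33.1² = 668.3 Pa.
CL = W/(q·S) = 947.65 / (668.3 × 0.986) = 1.438.
CD = 0.0378 + 0.0496 × 1.438² = 0.1404.
L/D = CL/CD = 1.438 / 0.1404 = 10.2

L/D = 10.2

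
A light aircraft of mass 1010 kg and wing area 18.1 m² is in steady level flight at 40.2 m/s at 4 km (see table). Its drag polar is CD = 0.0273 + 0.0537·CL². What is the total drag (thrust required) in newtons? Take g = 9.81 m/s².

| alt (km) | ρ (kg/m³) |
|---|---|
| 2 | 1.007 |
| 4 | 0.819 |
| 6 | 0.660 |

At 4 km, from the table: ρ = 0.819 kg/m³.
In steady level flight, lift balances weight: W = mg = 1010 × 9.81 = 9908.1 N.
Dynamic pressure q = 0.5 × 0.819 × 40.2² = 661.8 Pa.
CL = W/(q·S) = 9908.1 / (661.8 × 18.1) = 0.8272.
CD = 0.0273 + 0.0537 × 0.8272² = 0.06404.
D = q·S·CD = 661.8 × 18.1 × 0.06404 = 767.1 N

D = 767 N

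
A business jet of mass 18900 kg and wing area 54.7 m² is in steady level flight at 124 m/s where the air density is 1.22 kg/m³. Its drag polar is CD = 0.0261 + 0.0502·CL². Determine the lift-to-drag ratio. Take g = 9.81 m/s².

L/D = 11.1

Level flight ⇒ L = W = m·g = 18900 × 9.81 = 1.8541×10^5 N.
q = ½ρv² = ½ × 1.22 × 124² = 9379 Pa.
CL = 2W/(ρv²S) = 2×1.8541×10^5/(1.22×124²×54.7) = 0.3614.
CD = 0.0261 + 0.0502 × 0.3614² = 0.03266.
L/D = CL/CD = 0.3614 / 0.03266 = 11.1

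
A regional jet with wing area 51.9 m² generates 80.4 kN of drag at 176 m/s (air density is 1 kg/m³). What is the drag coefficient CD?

CD = 0.1

From D = ½ρv²S·CD, rearranging gives CD = 2D/(ρv²S).
CD = 2 × 80400 / (1 × 176² × 51.9) = 0.1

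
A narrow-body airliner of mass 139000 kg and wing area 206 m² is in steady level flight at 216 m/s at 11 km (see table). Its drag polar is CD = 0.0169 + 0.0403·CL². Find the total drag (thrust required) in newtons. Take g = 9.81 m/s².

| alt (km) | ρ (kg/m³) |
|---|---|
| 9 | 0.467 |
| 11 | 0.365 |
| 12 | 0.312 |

At 11 km, from the table: ρ = 0.365 kg/m³.
In steady level flight, lift balances weight: W = mg = 139000 × 9.81 = 1.3636×10^6 N.
q = ½ρv² = ½ × 0.365 × 216² = 8515 Pa.
CL = W/(q·S) = 1.3636×10^6 / (8515 × 206) = 0.7774.
CD = 0.0169 + 0.0403 × 0.7774² = 0.04126.
D = q·S·CD = 8515 × 206 × 0.04126 = 72360 N

D = 72400 N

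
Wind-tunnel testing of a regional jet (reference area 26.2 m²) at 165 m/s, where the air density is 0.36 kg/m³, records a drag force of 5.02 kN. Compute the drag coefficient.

From D = ½ρv²S·CD, rearranging gives CD = 2D/(ρv²S).
CD = 2 × 5020 / (0.36 × 165² × 26.2) = 0.0391

CD = 0.0391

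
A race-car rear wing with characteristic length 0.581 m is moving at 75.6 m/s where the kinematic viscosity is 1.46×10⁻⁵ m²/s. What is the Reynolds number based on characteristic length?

Re = v·c/ν = 75.6 × 0.581 / (1.46×10⁻⁵) = 3.01×10^6

Re = 3.01×10^6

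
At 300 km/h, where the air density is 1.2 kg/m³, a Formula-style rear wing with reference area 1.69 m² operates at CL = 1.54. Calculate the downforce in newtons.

L = 10800 N

Convert speed: v = 300 km/h ÷ 3.6 = 83.33 m/s.
Dynamic pressure q = ½ρv² = ½ × 1.2 × 83.33² = 4167 Pa.
L = q·S·CL = 4167 × 1.69 × 1.54 = 10800 N ≈ 10.8 kN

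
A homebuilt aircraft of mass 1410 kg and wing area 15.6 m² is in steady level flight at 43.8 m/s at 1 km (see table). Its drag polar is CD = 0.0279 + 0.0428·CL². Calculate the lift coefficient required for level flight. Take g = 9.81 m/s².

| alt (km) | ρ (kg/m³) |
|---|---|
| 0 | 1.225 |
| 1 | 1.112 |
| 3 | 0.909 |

CL = 0.831

At 1 km, from the table: ρ = 1.112 kg/m³.
In steady level flight, lift balances weight: W = mg = 1410 × 9.81 = 13832 N.
q = ½ρv² = ½ × 1.112 × 43.8² = 1067 Pa.
CL = 2W/(ρv²S) = 2×13832/(1.112×43.8²×15.6) = 0.8313.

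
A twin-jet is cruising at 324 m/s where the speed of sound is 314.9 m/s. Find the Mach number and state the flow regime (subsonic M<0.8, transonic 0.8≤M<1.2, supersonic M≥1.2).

M = v/a = 324 / 314.9 = 1.03
M = 1.03 → transonic.

M = 1.03 (transonic)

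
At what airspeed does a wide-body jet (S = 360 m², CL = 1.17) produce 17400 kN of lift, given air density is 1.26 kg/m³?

L = ½ρv²S·CL ⇒ v = √(2L/(ρ·S·CL))
v = √(2 × 1.74×10^7 / (1.26 × 360 × 1.17)) = √65570 = 256 m/s

v = 256 m/s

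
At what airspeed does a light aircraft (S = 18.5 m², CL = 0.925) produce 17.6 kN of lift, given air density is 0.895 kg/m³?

L = ½ρv²S·CL ⇒ v = √(2L/(ρ·S·CL))
v = √(2 × 17600 / (0.895 × 18.5 × 0.925)) = √2298 = 47.9 m/s

v = 47.9 m/s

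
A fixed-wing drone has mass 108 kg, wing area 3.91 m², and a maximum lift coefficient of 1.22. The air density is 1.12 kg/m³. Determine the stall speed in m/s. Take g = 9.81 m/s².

V_stall = 19.9 m/s

Stall occurs when L = W at CL,max. W = mg = 108 × 9.81 = 1059 N.
From L = ½ρV²S·CL,max = W: V_stall = √(2W/(ρSCL,max)) = √(2·1059/(1.12·3.91·1.22))
V_stall = √396.6 = 19.9 m/s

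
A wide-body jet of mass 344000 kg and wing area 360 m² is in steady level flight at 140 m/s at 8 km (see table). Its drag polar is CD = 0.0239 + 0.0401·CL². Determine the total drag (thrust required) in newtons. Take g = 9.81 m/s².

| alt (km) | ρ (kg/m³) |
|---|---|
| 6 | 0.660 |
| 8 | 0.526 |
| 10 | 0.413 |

At 8 km, from the table: ρ = 0.526 kg/m³.
Weight W = mg = 344000 × 9.81 = 3.3746×10^6 N; in level flight L = W.
Dynamic pressure q = 0.5 × 0.526 × 140² = 5155 Pa.
CL = W/(q·S) = 3.3746×10^6 / (5155 × 360) = 1.818.
CD = 0.0239 + 0.0401 × 1.818² = 0.1565.
D = q·S·CD = 5155 × 360 × 0.1565 = 2.904×10^5 N

D = 2.9×10^5 N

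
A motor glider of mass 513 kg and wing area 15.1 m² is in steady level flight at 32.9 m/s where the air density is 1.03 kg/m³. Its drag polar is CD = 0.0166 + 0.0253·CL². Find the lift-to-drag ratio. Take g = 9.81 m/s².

Level flight ⇒ L = W = m·g = 513 × 9.81 = 5032.5 N.
Dynamic pressure q = 0.5 × 1.03 × 32.9² = 557.4 Pa.
Required CL = L/(qS) = 5032.5/(557.4·15.1) = 0.5979.
CD = 0.0166 + 0.0253 × 0.5979² = 0.02564.
L/D = CL/CD = 0.5979 / 0.02564 = 23.3

L/D = 23.3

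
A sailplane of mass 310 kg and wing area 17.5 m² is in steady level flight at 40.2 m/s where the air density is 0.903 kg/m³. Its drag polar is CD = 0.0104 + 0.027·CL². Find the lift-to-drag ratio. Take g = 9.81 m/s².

Level flight ⇒ L = W = m·g = 310 × 9.81 = 3041.1 N.
q = ½ρv² = ½ × 0.903 × 40.2² = 729.6 Pa.
CL = W/(q·S) = 3041.1 / (729.6 × 17.5) = 0.2382.
CD = 0.0104 + 0.027 × 0.2382² = 0.01193.
L/D = CL/CD = 0.2382 / 0.01193 = 20

L/D = 20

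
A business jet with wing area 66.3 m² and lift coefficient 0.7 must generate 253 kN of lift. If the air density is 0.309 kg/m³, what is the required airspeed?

L = ½ρv²S·CL ⇒ v = √(2L/(ρ·S·CL))
v = √(2 × 2.53×10^5 / (0.309 × 66.3 × 0.7)) = √35280 = 188 m/s

v = 188 m/s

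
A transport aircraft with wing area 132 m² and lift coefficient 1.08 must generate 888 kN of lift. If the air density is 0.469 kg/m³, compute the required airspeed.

L = ½ρv²S·CL ⇒ v = √(2L/(ρ·S·CL))
v = √(2 × 8.88×10^5 / (0.469 × 132 × 1.08)) = √26560 = 163 m/s

v = 163 m/s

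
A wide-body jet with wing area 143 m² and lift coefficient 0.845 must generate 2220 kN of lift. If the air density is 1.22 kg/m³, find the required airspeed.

L = ½ρv²S·CL ⇒ v = √(2L/(ρ·S·CL))
v = √(2 × 2.22×10^6 / (1.22 × 143 × 0.845)) = √30120 = 174 m/s

v = 174 m/s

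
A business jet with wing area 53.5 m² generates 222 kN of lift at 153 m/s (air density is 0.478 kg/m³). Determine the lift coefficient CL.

From L = ½ρv²S·CL, rearranging gives CL = 2L/(ρv²S).
CL = 2 × 2.22×10^5 / (0.478 × 153² × 53.5) = 0.742

CL = 0.742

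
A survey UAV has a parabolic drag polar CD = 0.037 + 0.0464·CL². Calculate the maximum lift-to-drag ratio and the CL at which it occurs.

For CD = CD0 + K·CL², (L/D)max occurs at CL* = √(CD0/K) and equals 1/(2√(K·CD0)).
(L/D)max = 1/(2√(0.0464 × 0.037)) = 1/(2 × 0.04143) = 12.1
CL* = √(0.037/0.0464) = 0.893

(L/D)max = 12.1, at CL = 0.893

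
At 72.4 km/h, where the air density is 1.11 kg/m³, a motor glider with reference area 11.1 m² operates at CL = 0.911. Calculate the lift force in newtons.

Convert speed: v = 72.4 km/h ÷ 3.6 = 20.11 m/s.
Dynamic pressure q = ½ρv² = ½ × 1.11 × 20.11² = 224.5 Pa.
L = q·S·CL = 224.5 × 11.1 × 0.911 = 2270 N

L = 2270 N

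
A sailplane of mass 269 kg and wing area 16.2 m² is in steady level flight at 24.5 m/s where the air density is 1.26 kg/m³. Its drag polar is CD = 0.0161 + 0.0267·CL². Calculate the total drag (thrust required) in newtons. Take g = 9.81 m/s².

Weight W = mg = 269 × 9.81 = 2638.9 N; in level flight L = W.
q = ½ρv² = ½ × 1.26 × 24.5² = 378.2 Pa.
CL = 2W/(ρv²S) = 2×2638.9/(1.26×24.5²×16.2) = 0.4308.
CD = 0.0161 + 0.0267 × 0.4308² = 0.02105.
D = q·S·CD = 378.2 × 16.2 × 0.02105 = 129 N

D = 129 N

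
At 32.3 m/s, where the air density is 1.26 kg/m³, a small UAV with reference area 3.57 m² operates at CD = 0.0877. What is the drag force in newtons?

D = 206 N

Dynamic pressure q = ½ρv² = ½ × 1.26 × 32.3² = 657.3 Pa.
D = q·S·CD = 657.3 × 3.57 × 0.0877 = 206 N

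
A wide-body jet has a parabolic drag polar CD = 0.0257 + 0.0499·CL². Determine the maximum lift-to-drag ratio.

(L/D)max = 14

For CD = CD0 + K·CL², (L/D)max occurs at CL* = √(CD0/K) and equals 1/(2√(K·CD0)).
(L/D)max = 1/(2√(0.0499 × 0.0257)) = 1/(2 × 0.03581) = 14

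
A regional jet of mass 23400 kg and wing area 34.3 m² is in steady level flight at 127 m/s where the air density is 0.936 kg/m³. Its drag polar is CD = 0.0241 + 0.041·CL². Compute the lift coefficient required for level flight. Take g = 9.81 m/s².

Level flight ⇒ L = W = m·g = 23400 × 9.81 = 2.2955×10^5 N.
Dynamic pressure q = 0.5 × 0.936 × 127² = 7548 Pa.
CL = W/(q·S) = 2.2955×10^5 / (7548 × 34.3) = 0.8866.

CL = 0.887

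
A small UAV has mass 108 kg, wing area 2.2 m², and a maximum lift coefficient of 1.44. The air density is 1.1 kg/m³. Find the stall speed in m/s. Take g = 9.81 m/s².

V_stall = 24.7 m/s

Stall occurs when L = W at CL,max. W = mg = 108 × 9.81 = 1059 N.
V_stall = √(2W/(ρ·S·CL,max)) = √(2 × 1059 / (1.1 × 2.2 × 1.44))
V_stall = √608.1 = 24.7 m/s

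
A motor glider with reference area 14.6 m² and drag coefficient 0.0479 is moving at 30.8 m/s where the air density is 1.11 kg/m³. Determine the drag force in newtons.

D = ½ρv²S·CD = ½ × 1.11 × 30.8² × 14.6 × 0.0479 = 368 N

D = 368 N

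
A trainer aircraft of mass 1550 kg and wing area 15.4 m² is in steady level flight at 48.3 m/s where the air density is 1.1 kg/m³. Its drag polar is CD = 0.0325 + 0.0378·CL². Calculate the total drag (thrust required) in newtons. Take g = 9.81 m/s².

Weight W = mg = 1550 × 9.81 = 15206 N; in level flight L = W.
q = ½ρv² = ½ × 1.1 × 48.3² = 1283 Pa.
Required CL = L/(qS) = 15206/(1283·15.4) = 0.7695.
CD = 0.0325 + 0.0378 × 0.7695² = 0.05488.
D = q·S·CD = 1283 × 15.4 × 0.05488 = 1084 N

D = 1080 N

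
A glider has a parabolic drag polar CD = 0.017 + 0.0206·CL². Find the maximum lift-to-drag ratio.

For CD = CD0 + K·CL², (L/D)max occurs at CL* = √(CD0/K) and equals 1/(2√(K·CD0)).
(L/D)max = 1/(2√(0.0206 × 0.017)) = 1/(2 × 0.01871) = 26.7

(L/D)max = 26.7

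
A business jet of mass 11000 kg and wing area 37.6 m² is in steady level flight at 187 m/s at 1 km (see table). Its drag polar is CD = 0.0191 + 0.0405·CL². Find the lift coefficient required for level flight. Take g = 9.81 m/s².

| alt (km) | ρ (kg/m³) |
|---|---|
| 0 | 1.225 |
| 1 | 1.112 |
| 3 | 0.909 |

At 1 km, from the table: ρ = 1.112 kg/m³.
Level flight ⇒ L = W = m·g = 11000 × 9.81 = 1.0791×10^5 N.
Dynamic pressure q = 0.5 × 1.112 × 187² = 19440 Pa.
CL = 2W/(ρv²S) = 2×1.0791×10^5/(1.112×187²×37.6) = 0.1476.

CL = 0.148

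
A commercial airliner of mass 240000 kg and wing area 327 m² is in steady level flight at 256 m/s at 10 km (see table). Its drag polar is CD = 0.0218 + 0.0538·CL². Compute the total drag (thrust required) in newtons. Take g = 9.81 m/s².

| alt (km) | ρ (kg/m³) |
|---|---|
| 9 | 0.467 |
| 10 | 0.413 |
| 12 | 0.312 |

D = 1.64×10^5 N

At 10 km, from the table: ρ = 0.413 kg/m³.
Weight W = mg = 240000 × 9.81 = 2.3544×10^6 N; in level flight L = W.
Dynamic pressure q = 0.5 × 0.413 × 256² = 13530 Pa.
CL = 2W/(ρv²S) = 2×2.3544×10^6/(0.413×256²×327) = 0.532.
CD = 0.0218 + 0.0538 × 0.532² = 0.03703.
D = q·S·CD = 13530 × 327 × 0.03703 = 1.639×10^5 N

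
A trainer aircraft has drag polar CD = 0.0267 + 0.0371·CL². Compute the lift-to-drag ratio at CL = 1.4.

L/D = 14.1

CD = 0.0267 + 0.0371 × 1.4² = 0.09942
L/D = CL/CD = 1.4 / 0.09942 = 14.1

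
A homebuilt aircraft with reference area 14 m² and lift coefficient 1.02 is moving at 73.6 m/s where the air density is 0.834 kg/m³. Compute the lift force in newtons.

Dynamic pressure q = ½ρv² = ½ × 0.834 × 73.6² = 2259 Pa.
L = q·S·CL = 2259 × 14 × 1.02 = 32300 N ≈ 32.3 kN

L = 32300 N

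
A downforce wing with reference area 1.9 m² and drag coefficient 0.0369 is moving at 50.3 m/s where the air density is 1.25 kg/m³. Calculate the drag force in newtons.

D = ½ρv²S·CD = ½ × 1.25 × 50.3² × 1.9 × 0.0369 = 111 N

D = 111 N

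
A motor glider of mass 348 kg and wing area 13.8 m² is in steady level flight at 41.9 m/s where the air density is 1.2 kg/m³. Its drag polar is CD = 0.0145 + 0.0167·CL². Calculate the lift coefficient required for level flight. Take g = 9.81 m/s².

CL = 0.235

In steady level flight, lift balances weight: W = mg = 348 × 9.81 = 3413.9 N.
Dynamic pressure q = 0.5 × 1.2 × 41.9² = 1053 Pa.
Required CL = L/(qS) = 3413.9/(1053·13.8) = 0.2348.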